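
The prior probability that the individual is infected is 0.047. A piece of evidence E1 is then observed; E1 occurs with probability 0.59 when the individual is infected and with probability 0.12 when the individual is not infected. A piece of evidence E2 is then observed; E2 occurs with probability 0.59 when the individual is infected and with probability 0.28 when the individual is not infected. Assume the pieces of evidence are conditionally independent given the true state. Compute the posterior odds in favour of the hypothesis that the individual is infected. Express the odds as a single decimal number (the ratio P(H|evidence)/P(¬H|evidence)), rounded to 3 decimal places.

Posterior odds ≈ 0.511

Prior odds = 0.047/(1−0.047) = 0.049318. In log-odds, ln(0.049318) = -3.0095.
Add log likelihood ratios: ln(4.9167) + ln(2.1071) = 2.3380.
Posterior log-odds = -0.67150, so posterior odds = exp(-0.67150) = 0.51094.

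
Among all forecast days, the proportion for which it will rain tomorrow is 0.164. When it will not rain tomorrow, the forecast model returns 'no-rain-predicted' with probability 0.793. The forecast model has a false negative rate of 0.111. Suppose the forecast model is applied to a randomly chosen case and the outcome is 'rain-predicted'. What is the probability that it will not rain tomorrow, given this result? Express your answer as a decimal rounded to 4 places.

P(¬H | E) ≈ 0.5427

Let H be the event that it will rain tomorrow. P(H) = 0.164, so P(¬H) = 0.836. With E the 'rain-predicted' result, P(E|H) = 0.889 and P(E|¬H) = 0.207.
P(E) = 0.889·0.164 + 0.207·0.836 = 0.14580 + 0.17305 = 0.31885.
By Bayes' theorem, P(H|E) = 0.14580 / 0.31885 = 0.4573. Hence P(¬H|E) = 1 − 0.4573 = 0.5427.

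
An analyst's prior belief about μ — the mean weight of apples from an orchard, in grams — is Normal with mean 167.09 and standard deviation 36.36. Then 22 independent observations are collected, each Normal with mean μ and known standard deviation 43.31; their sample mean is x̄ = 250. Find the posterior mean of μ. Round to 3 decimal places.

Prior precision 1/τ₀² = 1/36.36² = 0.00075640; data precision n/σ² = 22/43.31² = 0.0117286.
Posterior precision = 0.00075640 + 0.0117286 = 0.0124850.
Posterior mean = (0.00075640·167.09 + 0.0117286·250) / 0.0124850 = 244.977.

Posterior mean ≈ 244.977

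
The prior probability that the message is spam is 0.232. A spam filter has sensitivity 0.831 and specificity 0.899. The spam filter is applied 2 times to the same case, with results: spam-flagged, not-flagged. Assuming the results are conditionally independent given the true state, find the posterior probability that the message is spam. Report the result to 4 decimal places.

With H the event that the message is spam, the joint likelihood of the observed sequence is P(data|H) = 0.831·0.169 = 0.14044 and P(data|¬H) = 0.101·0.899 = 0.090799.
Bayes: P(H|data) = 0.232·0.14044 / (0.232·0.14044 + 0.768·0.090799) = 0.032582/0.10232 = 0.3184.

Posterior P(H) ≈ 0.3184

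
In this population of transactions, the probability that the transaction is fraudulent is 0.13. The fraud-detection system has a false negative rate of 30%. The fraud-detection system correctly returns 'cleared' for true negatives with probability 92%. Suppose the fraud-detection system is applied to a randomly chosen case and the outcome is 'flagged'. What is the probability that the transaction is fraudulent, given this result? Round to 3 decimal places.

P(H | E) ≈ 0.567

Write H for 'the transaction is fraudulent'. Prior odds H:¬H = 0.13/0.87 = 0.14943. For the 'flagged' outcome, the likelihood ratio is 0.7/0.08 = 8.7500.
Posterior odds = 0.14943 × 8.7500 = 1.3075, so P(H|E) = 1.3075/(1+1.3075) = 0.567.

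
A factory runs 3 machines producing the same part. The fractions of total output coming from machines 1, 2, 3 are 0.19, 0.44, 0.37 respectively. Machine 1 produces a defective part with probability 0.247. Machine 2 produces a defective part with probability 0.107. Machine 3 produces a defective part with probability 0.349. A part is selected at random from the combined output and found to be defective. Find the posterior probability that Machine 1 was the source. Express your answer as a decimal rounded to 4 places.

Tabulate prior·likelihood by source: [1] prior 0.19, lik 0.247, product 0.04693; [2] prior 0.44, lik 0.107, product 0.04708; [3] prior 0.37, lik 0.349, product 0.1291.
Normalizing constant = 0.22314; the posterior for Machine 1 is its product over the sum, 0.04693/0.22314 = 0.2103.

Posterior probability ≈ 0.2103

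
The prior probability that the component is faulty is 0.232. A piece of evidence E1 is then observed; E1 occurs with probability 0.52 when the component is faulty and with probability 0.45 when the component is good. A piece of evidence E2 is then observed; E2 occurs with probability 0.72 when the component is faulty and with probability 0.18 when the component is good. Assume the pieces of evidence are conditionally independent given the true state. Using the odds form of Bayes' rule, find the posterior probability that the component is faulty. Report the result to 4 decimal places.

Prior odds = 0.232/(1−0.232) = 0.30208. In log-odds, ln(0.30208) = -1.1971.
Add log likelihood ratios: ln(1.1556) + ln(4.0000) = 1.5309.
Posterior log-odds = 0.33382, so posterior odds = exp(0.33382) = 1.3963. Converting, P(H|E) = 1.3963/2.3963 = 0.5827.

Posterior probability ≈ 0.5827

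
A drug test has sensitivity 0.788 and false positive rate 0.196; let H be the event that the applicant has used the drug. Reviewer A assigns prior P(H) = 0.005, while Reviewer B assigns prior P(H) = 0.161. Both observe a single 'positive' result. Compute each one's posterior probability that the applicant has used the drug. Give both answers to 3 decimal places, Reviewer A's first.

Reviewer A: 0.020; Reviewer B: 0.436

The likelihood ratio for a 'positive' result is 0.788/0.196 = 4.0204.
Reviewer A: prior odds 0.005/0.995 = 0.0050251; posterior odds 0.020203; posterior probability 0.020.
Reviewer B: prior odds 0.161/0.839 = 0.19190; posterior odds 0.77150; posterior probability 0.436.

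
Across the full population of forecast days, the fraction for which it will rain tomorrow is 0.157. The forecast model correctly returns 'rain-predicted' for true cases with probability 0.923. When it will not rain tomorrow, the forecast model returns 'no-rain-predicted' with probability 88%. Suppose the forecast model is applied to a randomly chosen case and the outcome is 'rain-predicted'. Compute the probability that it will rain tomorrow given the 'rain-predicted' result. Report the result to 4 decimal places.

P(H | E) ≈ 0.5889

Write H for 'it will rain tomorrow'. Prior odds H:¬H = 0.157/0.843 = 0.18624. For the 'rain-predicted' outcome, the likelihood ratio is 0.923/0.12 = 7.6917.
Posterior odds = 0.18624 × 7.6917 = 1.4325, so P(H|E) = 1.4325/(1+1.4325) = 0.5889.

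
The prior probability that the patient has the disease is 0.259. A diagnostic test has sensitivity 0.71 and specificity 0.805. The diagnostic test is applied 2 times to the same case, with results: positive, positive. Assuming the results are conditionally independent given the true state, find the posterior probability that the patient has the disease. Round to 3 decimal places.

Let H be the event that the patient has the disease; start with P(H) = 0.259. P('positive'|H) = 0.71, P('positive'|¬H) = 0.195.
Update on result 1 ('positive'): P(H) ← 0.71·0.2590 / (0.71·0.2590 + 0.195·0.7410) = 0.18389/0.32839 = 0.5600.
Update on result 2 ('positive'): P(H) ← 0.71·0.5600 / (0.71·0.5600 + 0.195·0.4400) = 0.39759/0.48339 = 0.8225.

Posterior P(H) ≈ 0.822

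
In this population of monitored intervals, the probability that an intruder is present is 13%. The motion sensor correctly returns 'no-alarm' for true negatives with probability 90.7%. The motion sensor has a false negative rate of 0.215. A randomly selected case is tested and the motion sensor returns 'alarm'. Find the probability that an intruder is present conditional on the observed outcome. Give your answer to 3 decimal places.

P(H | E) ≈ 0.558

Let H be the event that an intruder is present. P(H) = 0.13, so P(¬H) = 0.87. With E the 'alarm' result, P(E|H) = 0.785 and P(E|¬H) = 0.093.
P(E) = 0.785·0.13 + 0.093·0.87 = 0.10205 + 0.080910 = 0.18296.
By Bayes' theorem, P(H|E) = 0.10205 / 0.18296 = 0.558.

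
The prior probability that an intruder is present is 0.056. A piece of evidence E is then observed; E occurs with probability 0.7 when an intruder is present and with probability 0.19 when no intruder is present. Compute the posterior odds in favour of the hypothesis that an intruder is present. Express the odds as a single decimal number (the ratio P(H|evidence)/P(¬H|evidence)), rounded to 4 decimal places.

Posterior odds ≈ 0.2186

Prior odds = 0.056/(1−0.056) = 0.059322. In log-odds, ln(0.059322) = -2.8248.
Add log likelihood ratio: ln(3.6842) = 1.3041.
Posterior log-odds = -1.5207, so posterior odds = exp(-1.5207) = 0.21855.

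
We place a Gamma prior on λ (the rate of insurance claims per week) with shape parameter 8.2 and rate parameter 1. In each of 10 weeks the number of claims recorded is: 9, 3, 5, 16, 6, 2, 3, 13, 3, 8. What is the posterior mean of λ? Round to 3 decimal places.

The Poisson likelihood adds the total count to the shape and the number of exposure periods to the rate. Here ∑xᵢ = 68 and n = 10, so shape 8.2→76.2 and rate 1→11.
E[λ | data] = 76.2/11 = 6.927.

Posterior mean ≈ 6.927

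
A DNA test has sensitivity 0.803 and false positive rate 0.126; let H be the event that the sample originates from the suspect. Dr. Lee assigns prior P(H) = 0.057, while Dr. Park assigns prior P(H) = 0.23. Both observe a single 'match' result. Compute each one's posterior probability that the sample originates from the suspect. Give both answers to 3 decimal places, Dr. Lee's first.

P('+'|H) = 0.803, P('+'|¬H) = 0.126.
Dr. Lee: numerator 0.803·0.057 = 0.045771; evidence = 0.045771+0.126·0.943 = 0.16459; posterior = 0.278.
Dr. Park: numerator 0.803·0.23 = 0.18469; evidence = 0.18469+0.126·0.77 = 0.28171; posterior = 0.656.

Dr. Lee: 0.278; Dr. Park: 0.656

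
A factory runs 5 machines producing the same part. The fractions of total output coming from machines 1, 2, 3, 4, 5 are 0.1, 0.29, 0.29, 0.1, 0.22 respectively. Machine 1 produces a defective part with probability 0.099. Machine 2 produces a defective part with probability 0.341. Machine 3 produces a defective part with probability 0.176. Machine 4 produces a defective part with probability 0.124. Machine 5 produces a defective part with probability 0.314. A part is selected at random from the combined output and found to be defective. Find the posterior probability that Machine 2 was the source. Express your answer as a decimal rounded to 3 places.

P(defective|M1) = 0.099; P(defective|M2) = 0.341; P(defective|M3) = 0.176; P(defective|M4) = 0.124; P(defective|M5) = 0.314.
Prior × likelihood for each source: 0.1·0.099=0.009900, 0.29·0.341=0.09889, 0.29·0.176=0.05104, 0.1·0.124=0.01240, 0.22·0.314=0.06908. Summing gives P(defective) = 0.24131.
P(Machine 2 | defective) = 0.09889 / 0.24131 = 0.410.

Posterior probability ≈ 0.410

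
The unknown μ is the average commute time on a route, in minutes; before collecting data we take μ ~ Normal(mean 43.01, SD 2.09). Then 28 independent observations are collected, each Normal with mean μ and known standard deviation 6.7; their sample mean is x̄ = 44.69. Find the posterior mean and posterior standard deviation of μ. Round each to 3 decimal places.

With known σ, the Normal prior is conjugate. Weight on the data is w = (n/σ²)/(n/σ² + 1/τ₀²) = 0.623747/(0.623747+0.228932) = 0.73151.
Posterior mean = w·x̄ + (1−w)·μ₀ = 0.73151·44.69 + 0.26849·43.01 = 44.239. Posterior variance = 1/(0.623747+0.228932) = 1.17277, so SD = 1.083.

Posterior mean ≈ 44.239; posterior SD ≈ 1.083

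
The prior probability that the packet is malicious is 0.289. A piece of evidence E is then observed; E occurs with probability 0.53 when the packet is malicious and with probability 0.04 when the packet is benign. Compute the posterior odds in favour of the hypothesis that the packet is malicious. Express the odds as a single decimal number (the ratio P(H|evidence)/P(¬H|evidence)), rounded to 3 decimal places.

Prior odds = 0.289/(1−0.289) = 0.40647. In log-odds, ln(0.40647) = -0.90025.
Add log likelihood ratio: ln(13.250) = 2.5840.
Posterior log-odds = 1.6838, so posterior odds = exp(1.6838) = 5.3857.

Posterior odds ≈ 5.386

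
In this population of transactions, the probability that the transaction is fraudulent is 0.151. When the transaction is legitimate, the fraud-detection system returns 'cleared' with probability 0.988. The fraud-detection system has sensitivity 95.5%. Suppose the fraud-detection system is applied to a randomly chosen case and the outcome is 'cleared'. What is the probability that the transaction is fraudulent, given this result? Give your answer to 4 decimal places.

P(H | E) ≈ 0.0080

Let H be the event that the transaction is fraudulent. P(H) = 0.151, so P(¬H) = 0.849. With E the 'cleared' result, P(E|H) = 0.045 and P(E|¬H) = 0.988.
P(E) = 0.045·0.151 + 0.988·0.849 = 0.0067950 + 0.83881 = 0.84561.
By Bayes' theorem, P(H|E) = 0.0067950 / 0.84561 = 0.0080.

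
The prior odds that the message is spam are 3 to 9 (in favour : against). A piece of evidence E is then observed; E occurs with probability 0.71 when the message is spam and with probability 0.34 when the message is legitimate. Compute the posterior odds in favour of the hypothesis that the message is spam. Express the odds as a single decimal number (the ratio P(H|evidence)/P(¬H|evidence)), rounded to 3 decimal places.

Posterior odds ≈ 0.696

Prior odds = 3/9 = 0.33333. In log-odds, ln(0.33333) = -1.0986.
Add log likelihood ratio: ln(2.0882) = 0.73632.
Posterior log-odds = -0.36229, so posterior odds = exp(-0.36229) = 0.69608.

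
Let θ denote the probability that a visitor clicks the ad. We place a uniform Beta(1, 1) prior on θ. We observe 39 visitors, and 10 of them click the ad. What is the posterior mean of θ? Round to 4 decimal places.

Posterior mean ≈ 0.2683

Observing 10 successes and 29 failures updates Beta(1, 1) by adding the success and failure counts to the two shape parameters: α = 1+10 = 11, β = 1+29 = 30.
Posterior mean = α/(α+β) = 11/41 = 0.2683.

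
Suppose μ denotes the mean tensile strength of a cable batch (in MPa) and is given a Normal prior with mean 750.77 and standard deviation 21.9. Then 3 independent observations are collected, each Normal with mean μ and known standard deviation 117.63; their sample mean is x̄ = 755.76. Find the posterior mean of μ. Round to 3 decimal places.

With known σ, the Normal prior is conjugate. Weight on the data is w = (n/σ²)/(n/σ² + 1/τ₀²) = 0.00021681/(0.00021681+0.00208503) = 0.094191.
Posterior mean = w·x̄ + (1−w)·μ₀ = 0.094191·755.76 + 0.90581·750.77 = 751.240.

Posterior mean ≈ 751.240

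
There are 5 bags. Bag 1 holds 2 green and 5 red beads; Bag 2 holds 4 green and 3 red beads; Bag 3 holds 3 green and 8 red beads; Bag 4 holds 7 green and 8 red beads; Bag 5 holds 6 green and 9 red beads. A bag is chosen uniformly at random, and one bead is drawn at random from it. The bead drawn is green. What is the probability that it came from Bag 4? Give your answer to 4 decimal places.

Posterior probability ≈ 0.2337

Tabulate prior·likelihood by source: [1] prior 0.2, lik 0.2857, product 0.05714; [2] prior 0.2, lik 0.5714, product 0.1143; [3] prior 0.2, lik 0.2727, product 0.05455; [4] prior 0.2, lik 0.4667, product 0.09333; [5] prior 0.2, lik 0.4, product 0.08000.
Normalizing constant = 0.39931; the posterior for Bag 4 is its product over the sum, 0.09333/0.39931 = 0.2337.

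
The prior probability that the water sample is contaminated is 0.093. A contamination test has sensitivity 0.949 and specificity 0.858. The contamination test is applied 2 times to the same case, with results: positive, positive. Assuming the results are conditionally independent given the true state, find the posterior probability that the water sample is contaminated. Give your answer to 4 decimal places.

Posterior P(H) ≈ 0.8208

Let H be the event that the water sample is contaminated; start with P(H) = 0.093. P('positive'|H) = 0.949, P('positive'|¬H) = 0.142.
Update on result 1 ('positive'): P(H) ← 0.949·0.0930 / (0.949·0.0930 + 0.142·0.9070) = 0.088257/0.21705 = 0.4066.
Update on result 2 ('positive'): P(H) ← 0.949·0.4066 / (0.949·0.4066 + 0.142·0.5934) = 0.38588/0.47014 = 0.8208.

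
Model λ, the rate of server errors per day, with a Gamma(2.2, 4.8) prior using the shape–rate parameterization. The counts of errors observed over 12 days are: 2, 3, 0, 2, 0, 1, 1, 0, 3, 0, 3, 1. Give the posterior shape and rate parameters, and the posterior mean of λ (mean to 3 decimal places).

Total count ∑xᵢ = 16 over n = 12 days.
Gamma is conjugate to the Poisson likelihood: posterior is Gamma(shape = 2.2+16 = 18.2, rate = 4.8+12 = 16.8).
Posterior mean = shape/rate = 18.2/16.8 = 1.083.

Posterior: Gamma(shape=18.2, rate=16.8); mean ≈ 1.083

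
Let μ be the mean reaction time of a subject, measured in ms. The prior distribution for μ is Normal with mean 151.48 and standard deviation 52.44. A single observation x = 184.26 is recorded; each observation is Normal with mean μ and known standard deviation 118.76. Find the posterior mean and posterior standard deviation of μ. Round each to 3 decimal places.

Posterior mean ≈ 156.829; posterior SD ≈ 47.971

With known σ, the Normal prior is conjugate. Weight on the data is w = (n/σ²)/(n/σ² + 1/τ₀²) = 0.00007090/(0.00007090+0.00036364) = 0.16316.
Posterior mean = w·x̄ + (1−w)·μ₀ = 0.16316·184.26 + 0.83684·151.48 = 156.829. Posterior variance = 1/(0.00007090+0.00036364) = 2301.26, so SD = 47.971.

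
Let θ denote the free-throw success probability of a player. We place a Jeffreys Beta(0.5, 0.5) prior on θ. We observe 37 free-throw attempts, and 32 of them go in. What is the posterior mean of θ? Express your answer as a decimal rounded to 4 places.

Posterior mean ≈ 0.8553

Observing 32 successes and 5 failures updates Beta(0.5, 0.5) by adding the success and failure counts to the two shape parameters: α = 0.5+32 = 32.5, β = 0.5+5 = 5.5.
E[θ | data] = 32.5/(32.5+5.5) = 0.8553.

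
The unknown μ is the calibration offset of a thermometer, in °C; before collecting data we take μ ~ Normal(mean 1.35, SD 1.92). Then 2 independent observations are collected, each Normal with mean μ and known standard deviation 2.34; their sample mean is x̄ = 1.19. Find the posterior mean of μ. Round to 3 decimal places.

Prior precision 1/τ₀² = 1/1.92² = 0.271267; data precision n/σ² = 2/2.34² = 0.365257.
Posterior precision = 0.271267 + 0.365257 = 0.636524.
Posterior mean = (0.271267·1.35 + 0.365257·1.19) / 0.636524 = 1.258.

Posterior mean ≈ 1.258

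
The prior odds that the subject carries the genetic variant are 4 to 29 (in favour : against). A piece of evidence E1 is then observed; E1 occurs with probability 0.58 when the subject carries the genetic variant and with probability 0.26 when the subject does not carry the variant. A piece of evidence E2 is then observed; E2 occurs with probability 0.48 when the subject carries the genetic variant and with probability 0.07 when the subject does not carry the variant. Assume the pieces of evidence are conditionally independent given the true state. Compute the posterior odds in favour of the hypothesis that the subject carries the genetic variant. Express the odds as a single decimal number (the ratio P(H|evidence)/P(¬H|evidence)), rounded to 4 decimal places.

Prior odds = 4/29 = 0.13793.
Likelihood ratio for E1 = 0.58/0.26 = 2.2308.
Likelihood ratio for E2 = 0.48/0.07 = 6.8571.
Posterior odds = prior odds × LR₁ × LR₂ = 2.1099.

Posterior odds ≈ 2.1099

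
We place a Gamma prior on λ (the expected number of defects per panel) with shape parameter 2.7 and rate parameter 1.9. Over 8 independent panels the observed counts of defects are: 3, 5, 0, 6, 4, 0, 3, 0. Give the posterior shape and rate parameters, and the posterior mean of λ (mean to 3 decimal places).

Total count ∑xᵢ = 21 over n = 8 panels.
Gamma is conjugate to the Poisson likelihood: posterior is Gamma(shape = 2.7+21 = 23.7, rate = 1.9+8 = 9.9).
E[λ | data] = 23.7/9.9 = 2.394.

Posterior: Gamma(shape=23.7, rate=9.9); mean ≈ 2.394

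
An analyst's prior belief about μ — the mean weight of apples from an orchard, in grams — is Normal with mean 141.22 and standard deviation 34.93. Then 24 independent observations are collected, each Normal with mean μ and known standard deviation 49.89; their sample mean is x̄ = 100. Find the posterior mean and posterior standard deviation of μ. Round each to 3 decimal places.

Prior precision 1/τ₀² = 1/34.93² = 0.00081960; data precision n/σ² = 24/49.89² = 0.00964238.
Posterior precision = 0.00081960 + 0.00964238 = 0.0104620, giving posterior SD = 1/√0.0104620 = 9.777.
Posterior mean = (0.00081960·141.22 + 0.00964238·100) / 0.0104620 = 103.229.

Posterior mean ≈ 103.229; posterior SD ≈ 9.777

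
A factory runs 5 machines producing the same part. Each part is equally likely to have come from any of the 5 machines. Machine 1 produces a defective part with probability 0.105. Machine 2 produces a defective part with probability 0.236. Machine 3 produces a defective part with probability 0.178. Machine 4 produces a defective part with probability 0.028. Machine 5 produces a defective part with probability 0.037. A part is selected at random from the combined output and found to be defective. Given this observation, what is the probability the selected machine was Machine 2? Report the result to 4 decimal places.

Tabulate prior·likelihood by source: [1] prior 0.2, lik 0.105, product 0.02100; [2] prior 0.2, lik 0.236, product 0.04720; [3] prior 0.2, lik 0.178, product 0.03560; [4] prior 0.2, lik 0.028, product 0.005600; [5] prior 0.2, lik 0.037, product 0.007400.
Normalizing constant = 0.11680; the posterior for Machine 2 is its product over the sum, 0.04720/0.11680 = 0.4041.

Posterior probability ≈ 0.4041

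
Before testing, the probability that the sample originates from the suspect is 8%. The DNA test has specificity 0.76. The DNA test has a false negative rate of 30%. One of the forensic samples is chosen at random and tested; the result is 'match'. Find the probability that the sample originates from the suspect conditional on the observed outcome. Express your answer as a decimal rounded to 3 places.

P(H | E) ≈ 0.202

Write H for 'the sample originates from the suspect'. Prior odds H:¬H = 0.08/0.92 = 0.086957. For the 'match' outcome, the likelihood ratio is 0.7/0.24 = 2.9167.
Posterior odds = 0.086957 × 2.9167 = 0.25362, so P(H|E) = 0.25362/(1+0.25362) = 0.202.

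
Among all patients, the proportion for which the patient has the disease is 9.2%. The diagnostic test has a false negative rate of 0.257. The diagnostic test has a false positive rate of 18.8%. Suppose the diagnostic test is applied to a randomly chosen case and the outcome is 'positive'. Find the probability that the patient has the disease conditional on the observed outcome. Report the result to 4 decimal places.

P(H | E) ≈ 0.2859

Let H be the event that the patient has the disease. P(H) = 0.092, so P(¬H) = 0.908. With E the 'positive' result, P(E|H) = 0.743 and P(E|¬H) = 0.188.
P(E) = 0.743·0.092 + 0.188·0.908 = 0.068356 + 0.17070 = 0.23906.
By Bayes' theorem, P(H|E) = 0.068356 / 0.23906 = 0.2859.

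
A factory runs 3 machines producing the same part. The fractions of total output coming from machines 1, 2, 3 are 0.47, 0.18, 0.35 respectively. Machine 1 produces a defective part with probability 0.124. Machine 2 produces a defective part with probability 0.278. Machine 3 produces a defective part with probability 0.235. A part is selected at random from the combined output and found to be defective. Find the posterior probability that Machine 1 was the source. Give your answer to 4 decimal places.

P(defective|M1) = 0.124; P(defective|M2) = 0.278; P(defective|M3) = 0.235.
Prior × likelihood for each source: 0.47·0.124=0.05828, 0.18·0.278=0.05004, 0.35·0.235=0.08225. Summing gives P(defective) = 0.19057.
P(Machine 1 | defective) = 0.05828 / 0.19057 = 0.3058.

Posterior probability ≈ 0.3058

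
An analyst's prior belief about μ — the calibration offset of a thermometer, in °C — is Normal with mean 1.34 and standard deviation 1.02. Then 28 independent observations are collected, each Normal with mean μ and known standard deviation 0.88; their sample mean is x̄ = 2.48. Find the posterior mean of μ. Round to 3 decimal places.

Posterior mean ≈ 2.450

With known σ, the Normal prior is conjugate. Weight on the data is w = (n/σ²)/(n/σ² + 1/τ₀²) = 36.1570/(36.1570+0.961169) = 0.97411.
Posterior mean = w·x̄ + (1−w)·μ₀ = 0.97411·2.48 + 0.025895·1.34 = 2.450.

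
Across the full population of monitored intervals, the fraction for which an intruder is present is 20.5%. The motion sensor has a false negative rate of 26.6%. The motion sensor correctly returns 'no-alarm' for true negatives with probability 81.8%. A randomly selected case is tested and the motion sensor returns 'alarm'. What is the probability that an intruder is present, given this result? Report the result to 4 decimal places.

Write H for 'an intruder is present'. Prior odds H:¬H = 0.205/0.795 = 0.25786. For the 'alarm' outcome, the likelihood ratio is 0.734/0.182 = 4.0330.
Posterior odds = 0.25786 × 4.0330 = 1.0399, so P(H|E) = 1.0399/(1+1.0399) = 0.5098.

P(H | E) ≈ 0.5098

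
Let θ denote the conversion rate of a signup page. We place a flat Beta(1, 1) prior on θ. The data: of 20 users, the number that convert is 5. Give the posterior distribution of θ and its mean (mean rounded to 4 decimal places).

Observing 5 successes and 15 failures updates Beta(1, 1) by adding the success and failure counts to the two shape parameters: α = 1+5 = 6, β = 1+15 = 16.
E[θ | data] = 6/(6+16) = 0.2727.

Posterior: Beta(6, 16); mean ≈ 0.2727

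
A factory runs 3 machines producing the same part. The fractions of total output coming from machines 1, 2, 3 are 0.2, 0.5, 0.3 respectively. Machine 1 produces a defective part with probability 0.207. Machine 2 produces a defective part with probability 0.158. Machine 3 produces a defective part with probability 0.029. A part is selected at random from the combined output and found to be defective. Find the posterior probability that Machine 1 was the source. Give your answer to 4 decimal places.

Tabulate prior·likelihood by source: [1] prior 0.2, lik 0.207, product 0.04140; [2] prior 0.5, lik 0.158, product 0.07900; [3] prior 0.3, lik 0.029, product 0.008700.
Normalizing constant = 0.12910; the posterior for Machine 1 is its product over the sum, 0.04140/0.12910 = 0.3207.

Posterior probability ≈ 0.3207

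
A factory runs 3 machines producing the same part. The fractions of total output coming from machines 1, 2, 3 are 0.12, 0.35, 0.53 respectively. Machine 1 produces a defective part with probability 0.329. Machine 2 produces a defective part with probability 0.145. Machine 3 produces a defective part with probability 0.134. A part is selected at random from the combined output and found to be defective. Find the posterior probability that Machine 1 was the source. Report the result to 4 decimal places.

Tabulate prior·likelihood by source: [1] prior 0.12, lik 0.329, product 0.03948; [2] prior 0.35, lik 0.145, product 0.05075; [3] prior 0.53, lik 0.134, product 0.07102.
Normalizing constant = 0.16125; the posterior for Machine 1 is its product over the sum, 0.03948/0.16125 = 0.2448.

Posterior probability ≈ 0.2448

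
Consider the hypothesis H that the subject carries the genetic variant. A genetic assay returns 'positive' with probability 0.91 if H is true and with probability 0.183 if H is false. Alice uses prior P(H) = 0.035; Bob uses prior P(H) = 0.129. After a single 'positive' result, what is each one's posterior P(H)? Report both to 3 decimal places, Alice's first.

P('+'|H) = 0.91, P('+'|¬H) = 0.183.
Alice: numerator 0.91·0.035 = 0.031850; evidence = 0.031850+0.183·0.965 = 0.20844; posterior = 0.153.
Bob: numerator 0.91·0.129 = 0.11739; evidence = 0.11739+0.183·0.871 = 0.27678; posterior = 0.424.

Alice: 0.153; Bob: 0.424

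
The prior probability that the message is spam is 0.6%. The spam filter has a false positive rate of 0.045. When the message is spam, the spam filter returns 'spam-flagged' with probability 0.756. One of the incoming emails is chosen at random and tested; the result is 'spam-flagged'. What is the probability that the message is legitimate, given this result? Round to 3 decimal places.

Let H be the event that the message is spam. P(H) = 0.006, so P(¬H) = 0.994. With E the 'spam-flagged' result, P(E|H) = 0.756 and P(E|¬H) = 0.045.
P(E) = 0.756·0.006 + 0.045·0.994 = 0.0045360 + 0.044730 = 0.049266.
By Bayes' theorem, P(H|E) = 0.0045360 / 0.049266 = 0.092. Hence P(¬H|E) = 1 − 0.092 = 0.908.

P(¬H | E) ≈ 0.908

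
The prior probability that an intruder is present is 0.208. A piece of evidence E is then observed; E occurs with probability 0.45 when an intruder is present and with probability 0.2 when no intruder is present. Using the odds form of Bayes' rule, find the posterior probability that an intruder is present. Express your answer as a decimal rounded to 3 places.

Posterior probability ≈ 0.371

Prior odds = 0.208/(1−0.208) = 0.26263.
Likelihood ratio for E = 0.45/0.2 = 2.2500.
Posterior odds = prior odds × LR = 0.59091.
Posterior probability = odds/(1+odds) = 0.59091/1.5909 = 0.371.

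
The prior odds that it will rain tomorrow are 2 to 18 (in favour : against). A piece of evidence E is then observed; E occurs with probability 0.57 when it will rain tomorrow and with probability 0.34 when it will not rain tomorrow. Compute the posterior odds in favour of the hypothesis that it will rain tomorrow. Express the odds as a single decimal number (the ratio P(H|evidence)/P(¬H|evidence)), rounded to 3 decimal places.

Posterior odds ≈ 0.186

Prior odds = 2/18 = 0.11111.
Likelihood ratio for E = 0.57/0.34 = 1.6765.
Posterior odds = prior odds × LR = 0.18627.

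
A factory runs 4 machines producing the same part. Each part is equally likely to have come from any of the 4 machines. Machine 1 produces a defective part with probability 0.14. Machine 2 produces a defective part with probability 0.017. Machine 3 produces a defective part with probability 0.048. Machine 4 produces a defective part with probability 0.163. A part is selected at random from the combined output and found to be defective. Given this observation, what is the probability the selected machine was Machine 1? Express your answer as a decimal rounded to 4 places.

P(defective|M1) = 0.14; P(defective|M2) = 0.017; P(defective|M3) = 0.048; P(defective|M4) = 0.163.
Prior × likelihood for each source: 0.25·0.14=0.03500, 0.25·0.017=0.004250, 0.25·0.048=0.01200, 0.25·0.163=0.04075. Summing gives P(defective) = 0.092000.
P(Machine 1 | defective) = 0.03500 / 0.092000 = 0.3804.

Posterior probability ≈ 0.3804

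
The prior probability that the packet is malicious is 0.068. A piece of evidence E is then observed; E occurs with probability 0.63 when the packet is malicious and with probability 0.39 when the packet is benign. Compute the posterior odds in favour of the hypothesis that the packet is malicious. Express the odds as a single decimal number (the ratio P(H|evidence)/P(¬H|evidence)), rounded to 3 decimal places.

Posterior odds ≈ 0.118

Prior odds = 0.068/(1−0.068) = 0.072961.
Likelihood ratio for E = 0.63/0.39 = 1.6154.
Posterior odds = prior odds × LR = 0.11786.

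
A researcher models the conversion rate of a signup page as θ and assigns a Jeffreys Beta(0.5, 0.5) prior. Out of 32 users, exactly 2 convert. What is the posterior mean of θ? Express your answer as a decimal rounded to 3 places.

Posterior mean ≈ 0.076

The binomial likelihood is conjugate to the Beta prior: with 2 successes and 30 failures, the posterior is Beta(0.5+2, 0.5+30) = Beta(2.5, 30.5).
Posterior mean = α/(α+β) = 2.5/33 = 0.076.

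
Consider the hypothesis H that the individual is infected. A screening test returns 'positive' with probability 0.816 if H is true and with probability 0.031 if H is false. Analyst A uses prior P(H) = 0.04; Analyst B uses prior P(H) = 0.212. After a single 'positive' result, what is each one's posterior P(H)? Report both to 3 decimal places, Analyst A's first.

P('+'|H) = 0.816, P('+'|¬H) = 0.031.
Analyst A: numerator 0.816·0.04 = 0.032640; evidence = 0.032640+0.031·0.96 = 0.062400; posterior = 0.523.
Analyst B: numerator 0.816·0.212 = 0.17299; evidence = 0.17299+0.031·0.788 = 0.19742; posterior = 0.876.

Analyst A: 0.523; Analyst B: 0.876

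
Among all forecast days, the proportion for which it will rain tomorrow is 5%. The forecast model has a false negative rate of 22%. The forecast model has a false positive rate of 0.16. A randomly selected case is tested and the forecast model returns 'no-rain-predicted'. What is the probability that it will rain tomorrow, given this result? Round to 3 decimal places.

P(H | E) ≈ 0.014

Let H be the event that it will rain tomorrow. P(H) = 0.05, so P(¬H) = 0.95. With E the 'no-rain-predicted' result, P(E|H) = 0.22 and P(E|¬H) = 0.84.
P(E) = 0.22·0.05 + 0.84·0.95 = 0.011000 + 0.79800 = 0.80900.
By Bayes' theorem, P(H|E) = 0.011000 / 0.80900 = 0.014.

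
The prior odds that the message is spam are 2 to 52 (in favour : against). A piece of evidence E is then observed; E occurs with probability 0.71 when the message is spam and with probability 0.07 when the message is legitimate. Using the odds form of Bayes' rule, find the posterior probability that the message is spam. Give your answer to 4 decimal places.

Posterior probability ≈ 0.2806

Prior odds = 2/52 = 0.038462.
Likelihood ratio for E = 0.71/0.07 = 10.143.
Posterior odds = prior odds × LR = 0.39011.
Posterior probability = odds/(1+odds) = 0.39011/1.3901 = 0.2806.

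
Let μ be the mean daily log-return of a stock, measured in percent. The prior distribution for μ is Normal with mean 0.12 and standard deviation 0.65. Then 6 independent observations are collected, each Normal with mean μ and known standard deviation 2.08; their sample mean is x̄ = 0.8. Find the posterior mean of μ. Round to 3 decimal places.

Posterior mean ≈ 0.371

Prior precision 1/τ₀² = 1/0.65² = 2.36686; data precision n/σ² = 6/2.08² = 1.38683.
Posterior precision = 2.36686 + 1.38683 = 3.75370.
Posterior mean = (2.36686·0.12 + 1.38683·0.8) / 3.75370 = 0.371.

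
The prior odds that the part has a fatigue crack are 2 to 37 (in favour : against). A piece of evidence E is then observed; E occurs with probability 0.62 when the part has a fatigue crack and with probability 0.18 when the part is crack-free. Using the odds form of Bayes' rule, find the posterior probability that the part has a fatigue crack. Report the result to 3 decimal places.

Posterior probability ≈ 0.157

Prior odds = 2/37 = 0.054054. In log-odds, ln(0.054054) = -2.9178.
Add log likelihood ratio: ln(3.4444) = 1.2368.
Posterior log-odds = -1.6810, so posterior odds = exp(-1.6810) = 0.18619. Converting, P(H|E) = 0.18619/1.1862 = 0.157.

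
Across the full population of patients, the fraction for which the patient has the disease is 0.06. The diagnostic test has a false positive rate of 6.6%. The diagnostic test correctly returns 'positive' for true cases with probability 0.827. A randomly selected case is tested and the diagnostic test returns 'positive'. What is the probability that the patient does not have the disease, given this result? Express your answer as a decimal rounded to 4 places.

P(¬H | E) ≈ 0.5556

Let H be the event that the patient has the disease. P(H) = 0.06, so P(¬H) = 0.94. With E the 'positive' result, P(E|H) = 0.827 and P(E|¬H) = 0.066.
P(E) = 0.827·0.06 + 0.066·0.94 = 0.049620 + 0.062040 = 0.11166.
By Bayes' theorem, P(H|E) = 0.049620 / 0.11166 = 0.4444. Hence P(¬H|E) = 1 − 0.4444 = 0.5556.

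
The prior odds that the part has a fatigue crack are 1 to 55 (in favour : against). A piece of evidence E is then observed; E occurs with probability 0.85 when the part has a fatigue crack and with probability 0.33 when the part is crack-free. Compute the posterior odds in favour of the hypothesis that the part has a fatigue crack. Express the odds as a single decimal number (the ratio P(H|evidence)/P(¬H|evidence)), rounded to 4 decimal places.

Posterior odds ≈ 0.0468

Prior odds = 1/55 = 0.018182.
Likelihood ratio for E = 0.85/0.33 = 2.5758.
Posterior odds = prior odds × LR = 0.046832.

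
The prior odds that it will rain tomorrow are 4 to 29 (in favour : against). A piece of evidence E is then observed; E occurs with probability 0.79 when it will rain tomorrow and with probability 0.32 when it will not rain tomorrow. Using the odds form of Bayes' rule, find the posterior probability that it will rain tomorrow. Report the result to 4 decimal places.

Prior odds = 4/29 = 0.13793.
Likelihood ratio for E = 0.79/0.32 = 2.4688.
Posterior odds = prior odds × LR = 0.34052.
Posterior probability = odds/(1+odds) = 0.34052/1.3405 = 0.2540.

Posterior probability ≈ 0.2540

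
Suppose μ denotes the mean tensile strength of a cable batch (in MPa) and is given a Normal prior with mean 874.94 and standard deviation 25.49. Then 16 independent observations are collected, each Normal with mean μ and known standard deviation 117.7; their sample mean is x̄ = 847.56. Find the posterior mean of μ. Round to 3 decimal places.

Posterior mean ≈ 863.202

Prior precision 1/τ₀² = 1/25.49² = 0.00153908; data precision n/σ² = 16/117.7² = 0.00115496.
Posterior precision = 0.00153908 + 0.00115496 = 0.00269404.
Posterior mean = (0.00153908·874.94 + 0.00115496·847.56) / 0.00269404 = 863.202.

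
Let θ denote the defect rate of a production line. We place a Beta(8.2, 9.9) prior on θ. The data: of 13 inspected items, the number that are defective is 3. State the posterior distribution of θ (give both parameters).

Observing 3 successes and 10 failures updates Beta(8.2, 9.9) by adding the success and failure counts to the two shape parameters: α = 8.2+3 = 11.2, β = 9.9+10 = 19.9.

Posterior: Beta(11.2, 19.9)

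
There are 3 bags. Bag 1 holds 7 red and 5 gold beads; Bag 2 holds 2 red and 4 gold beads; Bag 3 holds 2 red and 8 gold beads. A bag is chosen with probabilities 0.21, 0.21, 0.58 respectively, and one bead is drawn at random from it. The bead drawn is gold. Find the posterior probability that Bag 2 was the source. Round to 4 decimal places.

Posterior probability ≈ 0.2025

P(gold|Bag 1) = 0.4167; P(gold|Bag 2) = 0.6667; P(gold|Bag 3) = 0.8.
Prior × likelihood for each source: 0.21·0.4167=0.08750, 0.21·0.6667=0.1400, 0.58·0.8=0.4640. Summing gives P(gold) = 0.69150.
P(Bag 2 | gold) = 0.1400 / 0.69150 = 0.2025.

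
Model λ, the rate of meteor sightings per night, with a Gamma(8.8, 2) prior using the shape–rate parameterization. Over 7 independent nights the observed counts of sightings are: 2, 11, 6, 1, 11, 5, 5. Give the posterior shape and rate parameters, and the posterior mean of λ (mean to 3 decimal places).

The Poisson likelihood adds the total count to the shape and the number of exposure periods to the rate. Here ∑xᵢ = 41 and n = 7, so shape 8.8→49.8 and rate 2→9.
E[λ | data] = 49.8/9 = 5.533.

Posterior: Gamma(shape=49.8, rate=9); mean ≈ 5.533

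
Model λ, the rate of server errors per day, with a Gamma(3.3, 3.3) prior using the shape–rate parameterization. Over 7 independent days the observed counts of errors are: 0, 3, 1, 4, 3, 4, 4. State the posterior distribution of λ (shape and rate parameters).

The Poisson likelihood adds the total count to the shape and the number of exposure periods to the rate. Here ∑xᵢ = 19 and n = 7, so shape 3.3→22.3 and rate 3.3→10.3.

Posterior: Gamma(shape=22.3, rate=10.3)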